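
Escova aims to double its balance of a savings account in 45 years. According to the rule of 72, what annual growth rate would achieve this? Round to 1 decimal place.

around 1.6% a year

72 / 45 ≈ 1.60, so about 1.6% a year.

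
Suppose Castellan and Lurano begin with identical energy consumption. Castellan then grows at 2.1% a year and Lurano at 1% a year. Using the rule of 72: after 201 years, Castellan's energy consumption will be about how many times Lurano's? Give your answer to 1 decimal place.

Only the 1.1-point difference matters.
72/1.1 ≈ 65.45 years per doubling of the ratio; 201 years gives 3.07 doublings, so ≈ 8.4×.

approximately 8.4 times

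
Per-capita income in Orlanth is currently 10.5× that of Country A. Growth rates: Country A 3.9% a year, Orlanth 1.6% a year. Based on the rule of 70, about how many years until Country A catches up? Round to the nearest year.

≈ 103 years

What matters is the difference: 2.3 pp.
Rule of 70 on the gap: the ratio halves every 70/2.3 ≈ 30.43 years.
A 10.5× gap takes log₂(10.5) ≈ 3.39 halvings to close: 3.39 × 30.43 ≈ 103 years.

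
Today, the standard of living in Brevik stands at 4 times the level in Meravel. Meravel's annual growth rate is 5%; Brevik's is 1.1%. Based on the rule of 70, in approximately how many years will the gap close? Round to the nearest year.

What matters is the difference: 3.9 pp.
Rule of 70 on the gap: the ratio halves every 70/3.9 ≈ 17.95 years.
A 4 times gap closes after 2 halvings: 2 × 17.95 ≈ 36 years.

36 years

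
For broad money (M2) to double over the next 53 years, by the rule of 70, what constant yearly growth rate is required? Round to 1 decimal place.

1.3%

70 / 53 ≈ 1.32, so about 1.3% per year.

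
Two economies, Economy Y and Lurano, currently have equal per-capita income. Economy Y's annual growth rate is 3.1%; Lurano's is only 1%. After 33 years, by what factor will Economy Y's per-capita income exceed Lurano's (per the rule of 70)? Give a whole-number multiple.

Only the 2.1-point difference matters.
70/2.1 ≈ 33.33 years per doubling of the ratio; 33 years gives 0.99 doublings, so ≈ 2×.

around 2 times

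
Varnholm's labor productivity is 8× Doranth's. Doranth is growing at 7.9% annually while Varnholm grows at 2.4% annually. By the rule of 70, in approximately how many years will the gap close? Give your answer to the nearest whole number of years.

The growth-rate gap is 7.9% − 2.4% = 5.5 percentage points.
So the ratio between them halves every 70/5.5 ≈ 12.73 years.
An 8× gap closes after 3 halvings: 3 × 12.73 ≈ 38 years.

around 38 years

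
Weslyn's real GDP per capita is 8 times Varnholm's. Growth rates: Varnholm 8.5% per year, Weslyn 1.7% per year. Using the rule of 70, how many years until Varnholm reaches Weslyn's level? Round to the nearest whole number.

Varnholm gains on Weslyn at 8.5% − 1.7% = 6.8 points a year.
At that relative rate the gap halves every 70/6.8 ≈ 10.29 years.
An 8 times gap closes after 3 halvings: 3 × 10.29 ≈ 31 years.

around 31 years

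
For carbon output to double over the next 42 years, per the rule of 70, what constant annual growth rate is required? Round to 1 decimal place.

about 1.7%

70 / 42 ≈ 1.67, so about 1.7% a year.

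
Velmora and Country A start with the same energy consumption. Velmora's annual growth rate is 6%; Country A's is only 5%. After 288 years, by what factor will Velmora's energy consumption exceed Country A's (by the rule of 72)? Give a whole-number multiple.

Only the 1-point difference matters.
72/1 ≈ 72.00 years per doubling of the ratio; 288 years gives 4.00 doublings, so ≈ 16×.

16 times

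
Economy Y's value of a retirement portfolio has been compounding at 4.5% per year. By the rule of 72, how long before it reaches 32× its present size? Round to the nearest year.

≈ 80 years

At 4.5% it doubles every 72/4.5 ≈ 16.00 years.
32× is 5 doublings, so 5 × 16.00 ≈ 80 years.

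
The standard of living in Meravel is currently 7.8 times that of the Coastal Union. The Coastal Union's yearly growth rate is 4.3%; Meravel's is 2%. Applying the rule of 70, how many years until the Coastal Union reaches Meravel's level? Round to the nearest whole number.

the Coastal Union gains on Meravel at 4.3% − 2% = 2.3 points a year.
At that relative rate the gap halves every 70/2.3 ≈ 30.43 years.
A 7.8 times gap takes log₂(7.8) ≈ 2.96 halvings to close: 2.96 × 30.43 ≈ 90 years.

roughly 90 years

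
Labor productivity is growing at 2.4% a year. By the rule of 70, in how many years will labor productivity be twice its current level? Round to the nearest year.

At 2.4%, doubling takes about 70/2.4 = 29.17 years.

29 years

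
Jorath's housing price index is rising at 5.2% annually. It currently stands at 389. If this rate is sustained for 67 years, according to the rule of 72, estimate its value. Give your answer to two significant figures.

≈ 11000

It doubles every 72/5.2 ≈ 13.85 years, so 67 years is 4.84 doublings.
2^4.84 ≈ 28.64; 389 × 28.64 ≈ 11000.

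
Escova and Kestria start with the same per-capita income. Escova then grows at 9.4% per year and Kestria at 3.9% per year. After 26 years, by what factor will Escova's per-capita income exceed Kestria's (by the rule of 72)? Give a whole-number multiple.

≈ 4 times

Only the 5.5-point difference matters.
72/5.5 ≈ 13.09 years per doubling of the ratio; 26 years gives 1.99 doublings, so ≈ 4×.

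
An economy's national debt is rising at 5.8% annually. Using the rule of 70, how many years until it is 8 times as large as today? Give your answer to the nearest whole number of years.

36 years

One doubling takes 70/5.8 = 12.07 years.
Getting to 8× needs 3 doublings: 3 × 12.07 ≈ 36 years.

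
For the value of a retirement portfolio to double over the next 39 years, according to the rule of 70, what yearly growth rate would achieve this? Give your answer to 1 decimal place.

approximately 1.8% per year

70 / 39 ≈ 1.79, so about 1.8% per year.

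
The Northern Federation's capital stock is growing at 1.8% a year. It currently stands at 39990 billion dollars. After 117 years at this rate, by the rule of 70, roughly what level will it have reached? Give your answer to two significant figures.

Doubling time ≈ 70/1.8 = 38.89 years.
117 years is 117/38.89 ≈ 3.01 doublings, a factor of 2^3.01 ≈ 8.06.
39990 × 8.06 ≈ 320000 billion dollars.

approximately 320000 billion dollars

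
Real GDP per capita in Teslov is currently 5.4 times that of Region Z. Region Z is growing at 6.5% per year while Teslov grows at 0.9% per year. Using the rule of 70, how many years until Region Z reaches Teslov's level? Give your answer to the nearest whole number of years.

Region Z gains on Teslov at 6.5% − 0.9% = 5.6 points a year.
At that relative rate the gap halves every 70/5.6 ≈ 12.50 years.
A 5.4 times gap takes log₂(5.4) ≈ 2.43 halvings to close: 2.43 × 12.50 ≈ 30 years.

around 30 years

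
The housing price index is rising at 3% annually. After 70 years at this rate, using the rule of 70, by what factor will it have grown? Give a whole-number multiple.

At 3% one doubling takes ≈ 23.33 years; 70 years is 3 of them, so ×8.

about 8 times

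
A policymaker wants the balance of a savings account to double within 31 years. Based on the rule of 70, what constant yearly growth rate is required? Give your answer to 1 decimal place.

around 2.3% per year

70 / 31 ≈ 2.26, so about 2.3% per year.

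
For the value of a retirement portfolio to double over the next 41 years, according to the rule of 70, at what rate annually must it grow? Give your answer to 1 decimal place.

approximately 1.7%

70 / 41 ≈ 1.71, so about 1.7% annually.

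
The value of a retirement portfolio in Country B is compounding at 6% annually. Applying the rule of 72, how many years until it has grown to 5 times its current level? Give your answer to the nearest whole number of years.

At 6% it doubles every 72/6 ≈ 12.00 years.
5× is log₂ 5 ≈ 2.32 doublings, so ≈ 2.32 × 12.00 = 28 years.

roughly 28 years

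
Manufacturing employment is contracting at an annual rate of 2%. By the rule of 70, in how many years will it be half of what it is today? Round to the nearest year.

Falling at 2%, it halves about every 70/2 = 35.00 years.

≈ 35 years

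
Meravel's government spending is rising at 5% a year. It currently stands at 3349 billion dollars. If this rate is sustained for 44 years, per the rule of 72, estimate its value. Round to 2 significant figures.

approximately 28000 billion dollars

Doubling time ≈ 72/5 = 14.40 years.
44 years is 44/14.40 ≈ 3.06 doublings, a factor of 2^3.06 ≈ 8.34.
3349 × 8.34 ≈ 28000 billion dollars.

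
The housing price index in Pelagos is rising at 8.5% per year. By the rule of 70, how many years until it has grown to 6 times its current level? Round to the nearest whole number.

approximately 21 years

At 8.5% it doubles every 70/8.5 ≈ 8.24 years.
Reaching 6× takes log₂(6) ≈ 2.58 doublings.
2.58 × 8.24 ≈ 21 years.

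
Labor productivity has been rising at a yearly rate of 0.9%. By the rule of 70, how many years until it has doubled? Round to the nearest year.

78 years

70/0.9 ≈ 77.78, so it doubles roughly every 78 years.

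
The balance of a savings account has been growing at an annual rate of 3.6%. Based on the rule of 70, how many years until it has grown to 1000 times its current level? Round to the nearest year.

approximately 194 years

Doubling time ≈ 70/3.6 = 19.44 years.
Reaching 1000× takes log₂(1000) ≈ 9.97 doublings.
9.97 × 19.44 ≈ 194 years.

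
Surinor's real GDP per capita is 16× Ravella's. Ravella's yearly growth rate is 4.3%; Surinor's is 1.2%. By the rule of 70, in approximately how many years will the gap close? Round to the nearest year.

around 90 years

The growth-rate gap is 4.3% − 1.2% = 3.1 percentage points.
So the ratio between them halves every 70/3.1 ≈ 22.58 years.
A 16× gap closes after 4 halvings: 4 × 22.58 ≈ 90 years.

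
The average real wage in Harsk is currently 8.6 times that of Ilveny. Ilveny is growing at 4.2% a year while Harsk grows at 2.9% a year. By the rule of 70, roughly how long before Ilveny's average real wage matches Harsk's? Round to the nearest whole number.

about 167 years

Ilveny gains on Harsk at 4.2% − 2.9% = 1.3 points a year.
At that relative rate the gap halves every 70/1.3 ≈ 53.85 years.
An 8.6 times gap takes log₂(8.6) ≈ 3.10 halvings to close: 3.10 × 53.85 ≈ 167 years.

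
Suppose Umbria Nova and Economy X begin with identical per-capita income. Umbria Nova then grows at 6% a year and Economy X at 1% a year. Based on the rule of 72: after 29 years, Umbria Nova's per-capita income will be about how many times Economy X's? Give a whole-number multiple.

≈ 4 times

Only the 5-point difference matters.
72/5 ≈ 14.40 years per doubling of the ratio; 29 years gives 2.01 doublings, so ≈ 4×.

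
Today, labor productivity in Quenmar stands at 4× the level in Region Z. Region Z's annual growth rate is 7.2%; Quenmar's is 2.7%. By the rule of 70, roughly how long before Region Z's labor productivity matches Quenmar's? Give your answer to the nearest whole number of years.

about 31 years

What matters is the difference: 4.5 pp.
Rule of 70 on the gap: the ratio halves every 70/4.5 ≈ 15.56 years.
A 4× gap closes after 2 halvings: 2 × 15.56 ≈ 31 years.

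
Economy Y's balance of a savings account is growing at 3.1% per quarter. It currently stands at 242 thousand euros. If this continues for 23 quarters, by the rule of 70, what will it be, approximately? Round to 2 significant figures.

It doubles every 70/3.1 ≈ 22.58 quarters, so 23 quarters is 1.02 doublings.
2^1.02 ≈ 2.03; 242 × 2.03 ≈ 490 thousand euros.

about 490 thousand euros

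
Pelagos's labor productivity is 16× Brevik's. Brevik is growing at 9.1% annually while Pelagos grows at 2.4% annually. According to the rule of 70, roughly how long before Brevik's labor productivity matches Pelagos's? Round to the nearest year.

about 42 years

Brevik gains on Pelagos at 9.1% − 2.4% = 6.7 points a year.
At that relative rate the gap halves every 70/6.7 ≈ 10.45 years.
A 16× gap closes after 4 halvings: 4 × 10.45 ≈ 42 years.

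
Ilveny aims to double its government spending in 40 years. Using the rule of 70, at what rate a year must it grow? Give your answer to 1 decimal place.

about 1.8%

70 / 40 ≈ 1.75, so about 1.8% a year.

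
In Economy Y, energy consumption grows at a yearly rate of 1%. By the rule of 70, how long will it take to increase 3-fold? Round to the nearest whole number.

around 111 years

One doubling takes 70/1 = 70.00 years.
3× is log₂ 3 ≈ 1.58 doublings, so ≈ 1.58 × 70.00 = 111 years.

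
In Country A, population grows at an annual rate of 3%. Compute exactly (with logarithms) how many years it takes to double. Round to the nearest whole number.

23 years

t = ln(2) / ln(1 + 0.03) = 0.6931 / 0.029559 ≈ 23.45.
≈ 23 years.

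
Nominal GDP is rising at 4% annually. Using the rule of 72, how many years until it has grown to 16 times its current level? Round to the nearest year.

roughly 72 years

One doubling takes 72/4 = 18.00 years.
16 = 2^4, so 4 doublings → 72 years.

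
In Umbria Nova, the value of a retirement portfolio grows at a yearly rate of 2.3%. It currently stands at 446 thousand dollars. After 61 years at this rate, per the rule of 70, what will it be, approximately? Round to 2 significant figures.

about 1800 thousand dollars

Doubling time ≈ 70/2.3 = 30.43 years.
61 years is 61/30.43 ≈ 2.00 doublings, a factor of 2^2.00 ≈ 4.00.
446 × 4.00 ≈ 1800 thousand dollars.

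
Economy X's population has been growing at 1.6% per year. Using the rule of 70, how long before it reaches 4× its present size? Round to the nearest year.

≈ 88 years

At 1.6% it doubles every 70/1.6 ≈ 43.75 years.
4 = 2^2, so 2 doublings → 88 years.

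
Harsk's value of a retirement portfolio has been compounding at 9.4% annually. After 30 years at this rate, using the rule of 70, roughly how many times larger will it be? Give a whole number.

roughly 16 times

70/9.4 ≈ 7.45 years per doubling.
30 years fits 4 doublings: 2^4 = 16.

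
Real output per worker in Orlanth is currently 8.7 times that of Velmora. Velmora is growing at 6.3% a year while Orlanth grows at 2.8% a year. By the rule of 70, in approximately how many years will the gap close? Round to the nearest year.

≈ 62 years

Velmora gains on Orlanth at 6.3% − 2.8% = 3.5 points a year.
At that relative rate the gap halves every 70/3.5 ≈ 20.00 years.
An 8.7 times gap takes log₂(8.7) ≈ 3.12 halvings to close: 3.12 × 20.00 ≈ 62 years.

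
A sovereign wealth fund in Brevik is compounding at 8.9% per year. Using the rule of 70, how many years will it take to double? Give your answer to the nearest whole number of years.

about 8 years

At 8.9%, doubling takes about 70/8.9 = 7.87 years.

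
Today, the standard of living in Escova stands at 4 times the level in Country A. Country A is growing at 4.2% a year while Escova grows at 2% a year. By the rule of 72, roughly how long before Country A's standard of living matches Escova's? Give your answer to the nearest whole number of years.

roughly 65 years

Country A gains on Escova at 4.2% − 2% = 2.2 points a year.
At that relative rate the gap halves every 72/2.2 ≈ 32.73 years.
A 4 times gap closes after 2 halvings: 2 × 32.73 ≈ 65 years.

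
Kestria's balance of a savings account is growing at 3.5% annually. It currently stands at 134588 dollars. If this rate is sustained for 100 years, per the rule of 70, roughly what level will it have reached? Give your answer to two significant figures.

It doubles every 70/3.5 ≈ 20.00 years, so 100 years is 5.00 doublings.
2^5.00 ≈ 32.00; 134588 × 32.00 ≈ 4300000 dollars.

about 4300000 dollars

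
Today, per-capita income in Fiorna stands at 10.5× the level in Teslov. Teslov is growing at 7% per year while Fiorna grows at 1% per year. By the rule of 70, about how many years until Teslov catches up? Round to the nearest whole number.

around 40 years

What matters is the difference: 6 pp.
Rule of 70 on the gap: the ratio halves every 70/6 ≈ 11.67 years.
A 10.5× gap takes log₂(10.5) ≈ 3.39 halvings to close: 3.39 × 11.67 ≈ 40 years.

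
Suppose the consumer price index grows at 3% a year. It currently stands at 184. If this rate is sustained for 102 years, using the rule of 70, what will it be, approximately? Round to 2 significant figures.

Doubling time ≈ 70/3 = 23.33 years.
102 years is 102/23.33 ≈ 4.37 doublings, a factor of 2^4.37 ≈ 20.68.
184 × 20.68 ≈ 3800.

roughly 3800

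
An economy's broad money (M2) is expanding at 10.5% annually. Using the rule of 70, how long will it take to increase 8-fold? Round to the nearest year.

At 10.5% it doubles every 70/10.5 ≈ 6.67 years.
Getting to 8× needs 3 doublings: 3 × 6.67 ≈ 20 years.

roughly 20 years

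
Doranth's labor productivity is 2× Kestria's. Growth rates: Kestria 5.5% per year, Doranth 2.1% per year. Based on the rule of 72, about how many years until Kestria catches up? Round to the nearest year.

Kestria gains on Doranth at 5.5% − 2.1% = 3.4 points a year.
At that relative rate the gap halves every 72/3.4 ≈ 21.18 years.
A 2× gap closes after 1 halving: 1 × 21.18 ≈ 21 years.

around 21 years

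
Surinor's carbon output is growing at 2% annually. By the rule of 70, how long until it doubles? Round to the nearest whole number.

Doubling time ≈ 70 / 2 = 35.00 years.

≈ 35 years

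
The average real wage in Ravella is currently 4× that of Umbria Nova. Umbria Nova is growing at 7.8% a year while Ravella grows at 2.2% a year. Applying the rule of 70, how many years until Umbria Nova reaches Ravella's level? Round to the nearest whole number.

≈ 25 years

The growth-rate gap is 7.8% − 2.2% = 5.6 percentage points.
So the ratio between them halves every 70/5.6 ≈ 12.50 years.
A 4× gap closes after 2 halvings: 2 × 12.50 ≈ 25 years.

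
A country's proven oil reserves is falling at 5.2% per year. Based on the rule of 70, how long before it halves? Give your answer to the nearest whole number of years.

Falling at 5.2%, it halves about every 70/5.2 = 13.46 years.

around 13 years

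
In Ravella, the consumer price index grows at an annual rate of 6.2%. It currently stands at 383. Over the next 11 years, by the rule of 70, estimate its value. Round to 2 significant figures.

750

Doubling time ≈ 70/6.2 = 11.29 years.
11 years is 11/11.29 ≈ 0.97 doublings, a factor of 2^0.97 ≈ 1.96.
383 × 1.96 ≈ 750.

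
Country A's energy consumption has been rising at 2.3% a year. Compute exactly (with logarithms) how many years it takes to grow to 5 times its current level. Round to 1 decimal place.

70.8 years

t = ln(5) / ln(1 + 0.023) = 1.6094 / 0.022739 ≈ 70.78.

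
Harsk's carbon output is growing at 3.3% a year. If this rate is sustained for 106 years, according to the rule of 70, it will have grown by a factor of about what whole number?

At 3.3% one doubling takes ≈ 21.21 years; 106 years is 5 of them, so ×32.

around 32 times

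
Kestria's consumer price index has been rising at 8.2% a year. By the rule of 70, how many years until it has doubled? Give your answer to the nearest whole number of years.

9 years

Doubling time ≈ 70 / 8.2 = 8.54 years.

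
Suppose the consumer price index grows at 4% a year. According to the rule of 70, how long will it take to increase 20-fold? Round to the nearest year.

roughly 76 years

One doubling takes 70/4 = 17.50 years.
20× is log₂ 20 ≈ 4.32 doublings, so ≈ 4.32 × 17.50 = 76 years.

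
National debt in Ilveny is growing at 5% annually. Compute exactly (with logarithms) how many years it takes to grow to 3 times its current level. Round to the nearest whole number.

t = ln(3) / ln(1 + 0.05) = 1.0986 / 0.048790 ≈ 22.52.
≈ 23 years.

23 years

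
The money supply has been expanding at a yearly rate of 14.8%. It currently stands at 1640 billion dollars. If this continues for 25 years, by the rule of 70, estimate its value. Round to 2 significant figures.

64000 billion dollars

It doubles every 70/14.8 ≈ 4.73 years, so 25 years is 5.29 doublings.
2^5.29 ≈ 39.12; 1640 × 39.12 ≈ 64000 billion dollars.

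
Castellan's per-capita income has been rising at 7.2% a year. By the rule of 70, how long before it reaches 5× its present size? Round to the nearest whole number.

around 23 years

Doubling time ≈ 70/7.2 = 9.72 years.
Reaching 5× takes log₂(5) ≈ 2.32 doublings.
2.32 × 9.72 ≈ 23 years.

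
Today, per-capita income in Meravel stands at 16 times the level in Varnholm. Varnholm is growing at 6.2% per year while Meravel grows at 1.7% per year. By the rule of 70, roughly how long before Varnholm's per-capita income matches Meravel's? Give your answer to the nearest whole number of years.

The growth-rate gap is 6.2% − 1.7% = 4.5 percentage points.
So the ratio between them halves every 70/4.5 ≈ 15.56 years.
A 16 times gap closes after 4 halvings: 4 × 15.56 ≈ 62 years.

62 years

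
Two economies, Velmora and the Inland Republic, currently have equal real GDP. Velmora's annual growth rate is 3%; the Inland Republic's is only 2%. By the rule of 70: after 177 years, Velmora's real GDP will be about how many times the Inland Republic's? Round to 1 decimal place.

Velmora pulls ahead at 1 pp per year, so the ratio doubles every 70/1 ≈ 70.00 years.
In 177 years that's 2.53 doublings: 2^2.53 ≈ 5.8.

roughly 5.8 times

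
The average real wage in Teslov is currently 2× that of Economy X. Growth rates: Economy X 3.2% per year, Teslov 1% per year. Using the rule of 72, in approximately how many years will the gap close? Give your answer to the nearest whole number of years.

about 33 years

Economy X gains on Teslov at 3.2% − 1% = 2.2 points a year.
At that relative rate the gap halves every 72/2.2 ≈ 32.73 years.
A 2× gap closes after 1 halving: 1 × 32.73 ≈ 33 years.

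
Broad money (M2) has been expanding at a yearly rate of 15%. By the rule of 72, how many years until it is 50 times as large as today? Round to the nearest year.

One doubling takes 72/15 = 4.80 years.
Reaching 50× takes log₂(50) ≈ 5.64 doublings.
5.64 × 4.80 ≈ 27 years.

around 27 years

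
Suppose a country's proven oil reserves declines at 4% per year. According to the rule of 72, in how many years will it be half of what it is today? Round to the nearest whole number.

18 years

Halving time ≈ 72 / 4 = 18.00 → 18 years.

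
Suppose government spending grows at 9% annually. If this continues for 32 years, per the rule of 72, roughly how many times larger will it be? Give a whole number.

approximately 16 times

Doubling time ≈ 72/9 = 8.00 years.
32/8.00 ≈ 4 doublings, so about 2^4 = 16×.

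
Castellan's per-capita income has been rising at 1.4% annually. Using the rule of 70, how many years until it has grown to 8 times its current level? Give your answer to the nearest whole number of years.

approximately 150 years

Doubling time ≈ 70/1.4 = 50.00 years.
Getting to 8× needs 3 doublings: 3 × 50.00 ≈ 150 years.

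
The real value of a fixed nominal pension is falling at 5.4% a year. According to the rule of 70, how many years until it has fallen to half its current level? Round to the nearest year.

Halving time ≈ 70 / 5.4 = 12.96 → 13 years.

around 13 years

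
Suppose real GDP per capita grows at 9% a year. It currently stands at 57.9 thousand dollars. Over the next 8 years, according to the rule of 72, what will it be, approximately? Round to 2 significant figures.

≈ 120 thousand dollars

Doubling time ≈ 72/9 = 8.00 years.
8 years is 8/8.00 ≈ 1.00 doublings, a factor of 2^1.00 ≈ 2.00.
57.9 × 2.00 ≈ 120 thousand dollars.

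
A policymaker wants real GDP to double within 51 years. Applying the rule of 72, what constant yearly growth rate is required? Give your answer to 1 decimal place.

72 / 51 ≈ 1.41, so about 1.4% per year.

about 1.4% per year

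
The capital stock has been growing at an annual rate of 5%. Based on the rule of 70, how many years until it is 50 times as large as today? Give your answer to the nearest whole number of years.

One doubling takes 70/5 = 14.00 years.
50× is log₂ 50 ≈ 5.64 doublings, so ≈ 5.64 × 14.00 = 79 years.

around 79 years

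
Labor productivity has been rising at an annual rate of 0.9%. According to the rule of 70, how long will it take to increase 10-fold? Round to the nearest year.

One doubling takes 70/0.9 = 77.78 years.
10× is log₂ 10 ≈ 3.32 doublings, so ≈ 3.32 × 77.78 = 258 years.

≈ 258 years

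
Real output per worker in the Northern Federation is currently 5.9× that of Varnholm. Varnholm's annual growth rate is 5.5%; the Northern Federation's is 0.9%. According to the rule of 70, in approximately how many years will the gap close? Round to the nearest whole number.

around 39 years

The growth-rate gap is 5.5% − 0.9% = 4.6 percentage points.
So the ratio between them halves every 70/4.6 ≈ 15.22 years.
A 5.9× gap takes log₂(5.9) ≈ 2.56 halvings to close: 2.56 × 15.22 ≈ 39 years.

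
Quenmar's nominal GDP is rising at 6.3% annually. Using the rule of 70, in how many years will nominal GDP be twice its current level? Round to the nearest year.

Doubling time ≈ 70 / 6.3 = 11.11 years.

about 11 years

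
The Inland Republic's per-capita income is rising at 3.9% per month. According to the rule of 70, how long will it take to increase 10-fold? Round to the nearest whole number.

60 months

At 3.9% it doubles every 70/3.9 ≈ 17.95 months.
Reaching 10× takes log₂(10) ≈ 3.32 doublings.
3.32 × 17.95 ≈ 60 months.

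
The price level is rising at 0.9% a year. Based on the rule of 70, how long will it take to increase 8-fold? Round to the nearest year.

around 233 years

Doubling time ≈ 70/0.9 = 77.78 years.
Getting to 8× needs 3 doublings: 3 × 77.78 ≈ 233 years.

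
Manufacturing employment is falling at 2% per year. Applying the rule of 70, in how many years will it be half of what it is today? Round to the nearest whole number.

Halving time ≈ 70 / 2 = 35.00 → 35 years.

about 35 years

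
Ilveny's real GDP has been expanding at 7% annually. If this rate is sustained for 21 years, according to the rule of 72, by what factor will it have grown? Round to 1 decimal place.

Doubling time ≈ 72/7 = 10.29 years.
21 years / 10.29 ≈ 2.04 doublings → factor 2^2.04 ≈ 4.1.

4.1 times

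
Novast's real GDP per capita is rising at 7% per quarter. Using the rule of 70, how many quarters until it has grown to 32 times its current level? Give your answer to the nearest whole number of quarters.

≈ 50 quarters

One doubling takes 70/7 = 10.00 quarters.
Getting to 32× needs 5 doublings: 5 × 10.00 ≈ 50 quarters.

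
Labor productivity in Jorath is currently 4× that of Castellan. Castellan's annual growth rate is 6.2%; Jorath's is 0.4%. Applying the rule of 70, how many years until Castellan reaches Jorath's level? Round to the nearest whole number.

roughly 24 years

What matters is the difference: 5.8 pp.
Rule of 70 on the gap: the ratio halves every 70/5.8 ≈ 12.07 years.
A 4× gap closes after 2 halvings: 2 × 12.07 ≈ 24 years.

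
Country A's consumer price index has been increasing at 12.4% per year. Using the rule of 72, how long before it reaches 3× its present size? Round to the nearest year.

One doubling takes 72/12.4 = 5.81 years.
Reaching 3× takes log₂(3) ≈ 1.58 doublings.
1.58 × 5.81 ≈ 9 years.

around 9 years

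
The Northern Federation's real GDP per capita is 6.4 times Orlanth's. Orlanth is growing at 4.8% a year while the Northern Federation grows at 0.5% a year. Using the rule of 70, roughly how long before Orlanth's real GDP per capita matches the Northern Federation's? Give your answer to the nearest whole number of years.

roughly 44 years

What matters is the difference: 4.3 pp.
Rule of 70 on the gap: the ratio halves every 70/4.3 ≈ 16.28 years.
A 6.4 times gap takes log₂(6.4) ≈ 2.68 halvings to close: 2.68 × 16.28 ≈ 44 years.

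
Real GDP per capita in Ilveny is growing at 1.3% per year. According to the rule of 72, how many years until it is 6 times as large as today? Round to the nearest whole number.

Doubling time ≈ 72/1.3 = 55.38 years.
6× is log₂ 6 ≈ 2.58 doublings, so ≈ 2.58 × 55.38 = 143 years.

around 143 years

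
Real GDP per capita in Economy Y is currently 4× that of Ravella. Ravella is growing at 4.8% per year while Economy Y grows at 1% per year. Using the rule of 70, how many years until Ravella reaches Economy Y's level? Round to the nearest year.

Ravella gains on Economy Y at 4.8% − 1% = 3.8 points a year.
At that relative rate the gap halves every 70/3.8 ≈ 18.42 years.
A 4× gap closes after 2 halvings: 2 × 18.42 ≈ 37 years.

around 37 years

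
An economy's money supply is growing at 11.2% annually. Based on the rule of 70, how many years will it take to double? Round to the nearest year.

70/11.2 ≈ 6.25, so it doubles roughly every 6 years.

roughly 6 years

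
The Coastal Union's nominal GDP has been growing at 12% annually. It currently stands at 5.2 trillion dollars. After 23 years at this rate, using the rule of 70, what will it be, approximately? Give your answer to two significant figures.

It doubles every 70/12 ≈ 5.83 years, so 23 years is 3.95 doublings.
2^3.95 ≈ 15.45; 5.2 × 15.45 ≈ 80 trillion dollars.

approximately 80 trillion dollars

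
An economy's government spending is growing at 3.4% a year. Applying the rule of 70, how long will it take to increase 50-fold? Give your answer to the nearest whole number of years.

approximately 116 years

Doubling time ≈ 70/3.4 = 20.59 years.
50× is log₂ 50 ≈ 5.64 doublings, so ≈ 5.64 × 20.59 = 116 years.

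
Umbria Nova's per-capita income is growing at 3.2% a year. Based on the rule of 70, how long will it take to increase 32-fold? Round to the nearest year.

about 109 years

Doubling time ≈ 70/3.2 = 21.88 years.
32× is 5 doublings, so 5 × 21.88 ≈ 109 years.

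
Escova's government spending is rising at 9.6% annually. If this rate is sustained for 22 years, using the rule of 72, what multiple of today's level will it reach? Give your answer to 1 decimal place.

≈ 7.6 times

Doubles every ≈ 7.50 years (72/9.6).
22 years is 2.93 doublings; 2^2.93 ≈ 7.6×.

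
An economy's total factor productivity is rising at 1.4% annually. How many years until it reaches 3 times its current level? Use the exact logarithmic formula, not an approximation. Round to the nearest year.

t = ln(3) / ln(1 + 0.014) = 1.0986 / 0.013903 ≈ 79.02.
≈ 79 years.

79 years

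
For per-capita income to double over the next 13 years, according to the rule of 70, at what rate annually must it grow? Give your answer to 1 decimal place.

70 / 13 ≈ 5.38, so about 5.4% annually.

approximately 5.4%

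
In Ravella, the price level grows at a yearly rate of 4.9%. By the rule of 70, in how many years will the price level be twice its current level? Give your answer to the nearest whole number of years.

Doubling time ≈ 70 / 4.9 = 14.29 years.

around 14 years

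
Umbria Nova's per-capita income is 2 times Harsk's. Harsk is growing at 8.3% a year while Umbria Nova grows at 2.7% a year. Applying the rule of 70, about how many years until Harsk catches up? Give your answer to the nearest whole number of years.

approximately 13 years

The growth-rate gap is 8.3% − 2.7% = 5.6 percentage points.
So the ratio between them halves every 70/5.6 ≈ 12.50 years.
A 2 times gap closes after 1 halving: 1 × 12.50 ≈ 13 years.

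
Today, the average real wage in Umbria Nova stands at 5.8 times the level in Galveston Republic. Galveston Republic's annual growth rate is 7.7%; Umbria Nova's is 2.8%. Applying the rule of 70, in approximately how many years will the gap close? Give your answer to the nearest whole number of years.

Galveston Republic gains on Umbria Nova at 7.7% − 2.8% = 4.9 points a year.
At that relative rate the gap halves every 70/4.9 ≈ 14.29 years.
A 5.8 times gap takes log₂(5.8) ≈ 2.54 halvings to close: 2.54 × 14.29 ≈ 36 years.

≈ 36 years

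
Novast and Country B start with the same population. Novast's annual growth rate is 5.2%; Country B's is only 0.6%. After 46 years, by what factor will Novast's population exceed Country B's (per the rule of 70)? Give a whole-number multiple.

approximately 8 times

Only the 4.6-point difference matters.
70/4.6 ≈ 15.22 years per doubling of the ratio; 46 years gives 3.02 doublings, so ≈ 8×.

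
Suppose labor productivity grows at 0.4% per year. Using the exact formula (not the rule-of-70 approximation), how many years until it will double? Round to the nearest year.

t = ln(2) / ln(1 + 0.004) = 0.6931 / 0.003992 ≈ 173.62.
≈ 174 years.

174 years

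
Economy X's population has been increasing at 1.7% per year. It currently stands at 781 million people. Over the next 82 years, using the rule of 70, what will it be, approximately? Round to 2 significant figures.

around 3100 million people

Doubling time ≈ 70/1.7 = 41.18 years.
82 years is 82/41.18 ≈ 1.99 doublings, a factor of 2^1.99 ≈ 3.97.
781 × 3.97 ≈ 3100 million people.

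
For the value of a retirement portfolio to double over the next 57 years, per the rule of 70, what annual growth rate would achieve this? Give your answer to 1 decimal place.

about 1.2%

70 / 57 ≈ 1.23, so about 1.2% a year.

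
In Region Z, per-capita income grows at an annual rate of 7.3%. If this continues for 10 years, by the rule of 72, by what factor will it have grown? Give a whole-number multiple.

about 2 times

At 7.3% one doubling takes ≈ 9.86 years; 10 years is 1 of them, so ×2.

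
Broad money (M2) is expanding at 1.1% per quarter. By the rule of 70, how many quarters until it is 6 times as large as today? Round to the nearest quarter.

Doubling time ≈ 70/1.1 = 63.64 quarters.
Reaching 6× takes log₂(6) ≈ 2.58 doublings.
2.58 × 63.64 ≈ 164 quarters.

≈ 164 quarters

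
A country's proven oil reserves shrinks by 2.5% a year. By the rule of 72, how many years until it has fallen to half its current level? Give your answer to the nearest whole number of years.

approximately 29 years

The rule works in reverse for decay: 72/2.5 ≈ 28.80 years to halve.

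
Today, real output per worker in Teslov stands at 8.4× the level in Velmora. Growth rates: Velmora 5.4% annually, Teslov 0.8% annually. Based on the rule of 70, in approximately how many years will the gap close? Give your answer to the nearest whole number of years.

The growth-rate gap is 5.4% − 0.8% = 4.6 percentage points.
So the ratio between them halves every 70/4.6 ≈ 15.22 years.
An 8.4× gap takes log₂(8.4) ≈ 3.07 halvings to close: 3.07 × 15.22 ≈ 47 years.

about 47 years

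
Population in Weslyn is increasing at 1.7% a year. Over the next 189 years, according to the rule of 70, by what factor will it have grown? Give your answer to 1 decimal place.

Doubles every ≈ 41.18 years (70/1.7).
189 years is 4.59 doublings; 2^4.59 ≈ 24.1×.

approximately 24.1 times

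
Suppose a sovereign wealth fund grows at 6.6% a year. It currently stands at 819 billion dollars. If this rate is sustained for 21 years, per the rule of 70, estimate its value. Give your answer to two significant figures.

≈ 3200 billion dollars

It doubles every 70/6.6 ≈ 10.61 years, so 21 years is 1.98 doublings.
2^1.98 ≈ 3.94; 819 × 3.94 ≈ 3200 billion dollars.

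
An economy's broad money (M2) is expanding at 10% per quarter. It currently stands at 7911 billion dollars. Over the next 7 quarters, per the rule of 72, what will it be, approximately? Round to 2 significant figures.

It doubles every 72/10 ≈ 7.20 quarters, so 7 quarters is 0.97 doublings.
2^0.97 ≈ 1.96; 7911 × 1.96 ≈ 16000 billion dollars.

approximately 16000 billion dollars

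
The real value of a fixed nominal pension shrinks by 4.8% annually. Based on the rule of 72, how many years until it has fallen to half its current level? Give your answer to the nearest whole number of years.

around 15 years

Halving time ≈ 72 / 4.8 = 15.00 → 15 years.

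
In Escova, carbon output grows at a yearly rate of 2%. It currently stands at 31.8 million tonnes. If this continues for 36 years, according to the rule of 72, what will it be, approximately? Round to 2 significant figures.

around 64 million tonnes

It doubles every 72/2 ≈ 36.00 years, so 36 years is 1.00 doublings.
2^1.00 ≈ 2.00; 31.8 × 2.00 ≈ 64 million tonnes.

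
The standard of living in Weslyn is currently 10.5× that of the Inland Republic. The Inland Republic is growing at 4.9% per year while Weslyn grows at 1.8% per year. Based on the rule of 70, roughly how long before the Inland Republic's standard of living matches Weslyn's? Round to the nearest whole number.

What matters is the difference: 3.1 pp.
Rule of 70 on the gap: the ratio halves every 70/3.1 ≈ 22.58 years.
A 10.5× gap takes log₂(10.5) ≈ 3.39 halvings to close: 3.39 × 22.58 ≈ 77 years.

roughly 77 years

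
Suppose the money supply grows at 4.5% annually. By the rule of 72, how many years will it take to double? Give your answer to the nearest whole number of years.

about 16 years

Doubling time ≈ 72 / 4.5 = 16.00 years.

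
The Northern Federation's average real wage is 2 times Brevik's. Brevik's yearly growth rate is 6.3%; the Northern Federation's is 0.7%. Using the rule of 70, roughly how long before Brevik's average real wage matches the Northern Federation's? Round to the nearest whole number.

Brevik gains on the Northern Federation at 6.3% − 0.7% = 5.6 points a year.
At that relative rate the gap halves every 70/5.6 ≈ 12.50 years.
A 2 times gap closes after 1 halving: 1 × 12.50 ≈ 13 years.

13 years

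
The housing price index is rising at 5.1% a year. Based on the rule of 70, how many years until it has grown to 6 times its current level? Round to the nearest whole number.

roughly 35 years

At 5.1% it doubles every 70/5.1 ≈ 13.73 years.
Reaching 6× takes log₂(6) ≈ 2.58 doublings.
2.58 × 13.73 ≈ 35 years.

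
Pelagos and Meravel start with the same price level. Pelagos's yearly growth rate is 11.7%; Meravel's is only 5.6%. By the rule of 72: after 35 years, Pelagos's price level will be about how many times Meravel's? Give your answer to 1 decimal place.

Rate gap = 11.7% − 5.6% = 6.1 points.
The ratio doubles every 72/6.1 ≈ 11.80 years.
35/11.80 ≈ 2.97 doublings → ratio ≈ 2^2.97 ≈ 7.8.

7.8 times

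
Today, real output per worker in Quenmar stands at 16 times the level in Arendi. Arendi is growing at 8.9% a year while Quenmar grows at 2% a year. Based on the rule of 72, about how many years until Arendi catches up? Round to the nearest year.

approximately 42 years

Arendi gains on Quenmar at 8.9% − 2% = 6.9 points a year.
At that relative rate the gap halves every 72/6.9 ≈ 10.43 years.
A 16 times gap closes after 4 halvings: 4 × 10.43 ≈ 42 years.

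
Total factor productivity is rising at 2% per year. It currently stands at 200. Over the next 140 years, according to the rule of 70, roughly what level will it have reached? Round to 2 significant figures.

roughly 3200

It doubles every 70/2 ≈ 35.00 years, so 140 years is 4.00 doublings.
2^4.00 ≈ 16.00; 200 × 16.00 ≈ 3200.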